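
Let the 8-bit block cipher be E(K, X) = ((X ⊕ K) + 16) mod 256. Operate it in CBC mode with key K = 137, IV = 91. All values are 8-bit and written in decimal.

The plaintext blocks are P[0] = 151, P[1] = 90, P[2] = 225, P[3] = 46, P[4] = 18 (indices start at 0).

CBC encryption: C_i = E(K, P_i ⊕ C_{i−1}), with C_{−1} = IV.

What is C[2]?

C[2] = 14

C[0]: P[0] ⊕ 91 = 204; E(K, 204) = 85.
C[1]: P[1] ⊕ 85 = 15; E(K, 15) = 150.
C[2]: P[2] ⊕ 150 = 119; E(K, 119) = 14.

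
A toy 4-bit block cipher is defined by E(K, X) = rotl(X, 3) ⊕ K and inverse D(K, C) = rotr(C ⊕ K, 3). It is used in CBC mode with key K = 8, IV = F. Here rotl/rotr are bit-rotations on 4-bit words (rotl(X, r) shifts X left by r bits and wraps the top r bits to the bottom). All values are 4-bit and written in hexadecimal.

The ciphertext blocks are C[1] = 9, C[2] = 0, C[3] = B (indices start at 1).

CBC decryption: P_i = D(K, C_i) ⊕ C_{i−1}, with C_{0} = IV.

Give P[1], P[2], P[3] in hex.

P[1] = D, P[2] = 8, P[3] = 6

P[1]: D(K, 9) = 2; 2 ⊕ F = D.
P[2]: D(K, 0) = 1; 1 ⊕ 9 = 8.
P[3]: D(K, B) = 6; 6 ⊕ 0 = 6.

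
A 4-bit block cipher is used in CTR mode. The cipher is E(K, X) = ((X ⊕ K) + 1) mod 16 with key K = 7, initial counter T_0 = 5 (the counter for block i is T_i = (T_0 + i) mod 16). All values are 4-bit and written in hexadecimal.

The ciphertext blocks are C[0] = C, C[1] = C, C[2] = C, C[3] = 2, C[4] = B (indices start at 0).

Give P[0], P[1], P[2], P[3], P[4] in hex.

P[0] = F, P[1] = E, P[2] = D, P[3] = 2, P[4] = 4

CTR decryption: S_i = E(K, T_i) where T_i is the counter for block i; P_i = C_i ⊕ S_i.
P[0]: T = 5, S = E(K, T) = 3; C ⊕ 3 = F.
P[1]: T = 6, S = E(K, T) = 2; C ⊕ 2 = E.
P[2]: T = 7, S = E(K, T) = 1; C ⊕ 1 = D.
P[3]: T = 8, S = E(K, T) = 0; 2 ⊕ 0 = 2.
P[4]: T = 9, S = E(K, T) = F; B ⊕ F = 4.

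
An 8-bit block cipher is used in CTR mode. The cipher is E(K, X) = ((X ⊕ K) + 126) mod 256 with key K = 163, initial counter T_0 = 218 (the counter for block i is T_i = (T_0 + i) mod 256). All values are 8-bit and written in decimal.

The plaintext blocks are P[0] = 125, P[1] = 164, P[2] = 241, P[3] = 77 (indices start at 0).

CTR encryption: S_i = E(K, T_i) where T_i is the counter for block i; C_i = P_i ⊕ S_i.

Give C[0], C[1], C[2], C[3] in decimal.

C[0] = 138, C[1] = 82, C[2] = 12, C[3] = 177

C[0]: T = 218, S = E(K, T) = 247; 125 ⊕ 247 = 138.
C[1]: T = 219, S = E(K, T) = 246; 164 ⊕ 246 = 82.
C[2]: T = 220, S = E(K, T) = 253; 241 ⊕ 253 = 12.
C[3]: T = 221, S = E(K, T) = 252; 77 ⊕ 252 = 177.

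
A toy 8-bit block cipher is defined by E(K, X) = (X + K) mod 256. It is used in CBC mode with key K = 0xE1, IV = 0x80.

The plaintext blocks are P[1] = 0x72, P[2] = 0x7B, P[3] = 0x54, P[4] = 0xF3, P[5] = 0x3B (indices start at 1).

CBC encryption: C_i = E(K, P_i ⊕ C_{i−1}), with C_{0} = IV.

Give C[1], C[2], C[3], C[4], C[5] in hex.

C[1]: P[1] ⊕ 0x80 = 0xF2; E(K, 0xF2) = 0xD3.
C[2]: P[2] ⊕ 0xD3 = 0xA8; E(K, 0xA8) = 0x89.
C[3]: P[3] ⊕ 0x89 = 0xDD; E(K, 0xDD) = 0xBE.
C[4]: P[4] ⊕ 0xBE = 0x4D; E(K, 0x4D) = 0x2E.
C[5]: P[5] ⊕ 0x2E = 0x15; E(K, 0x15) = 0xF6.

C[1] = 0xD3, C[2] = 0x89, C[3] = 0xBE, C[4] = 0x2E, C[5] = 0xF6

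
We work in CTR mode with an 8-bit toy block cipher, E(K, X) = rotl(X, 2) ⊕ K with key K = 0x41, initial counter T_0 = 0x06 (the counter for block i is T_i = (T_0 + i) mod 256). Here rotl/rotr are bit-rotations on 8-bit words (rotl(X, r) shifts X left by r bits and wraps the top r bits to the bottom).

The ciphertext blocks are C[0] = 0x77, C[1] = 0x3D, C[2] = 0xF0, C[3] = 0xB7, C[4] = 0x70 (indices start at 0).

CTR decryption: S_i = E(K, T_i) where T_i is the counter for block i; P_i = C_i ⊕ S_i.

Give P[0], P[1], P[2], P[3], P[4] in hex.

P[0] = 0x2E, P[1] = 0x60, P[2] = 0x91, P[3] = 0xD2, P[4] = 0x19

P[0]: T = 0x06, S = E(K, T) = 0x59; 0x77 ⊕ 0x59 = 0x2E.
P[1]: T = 0x07, S = E(K, T) = 0x5D; 0x3D ⊕ 0x5D = 0x60.
P[2]: T = 0x08, S = E(K, T) = 0x61; 0xF0 ⊕ 0x61 = 0x91.
P[3]: T = 0x09, S = E(K, T) = 0x65; 0xB7 ⊕ 0x65 = 0xD2.
P[4]: T = 0x0A, S = E(K, T) = 0x69; 0x70 ⊕ 0x69 = 0x19.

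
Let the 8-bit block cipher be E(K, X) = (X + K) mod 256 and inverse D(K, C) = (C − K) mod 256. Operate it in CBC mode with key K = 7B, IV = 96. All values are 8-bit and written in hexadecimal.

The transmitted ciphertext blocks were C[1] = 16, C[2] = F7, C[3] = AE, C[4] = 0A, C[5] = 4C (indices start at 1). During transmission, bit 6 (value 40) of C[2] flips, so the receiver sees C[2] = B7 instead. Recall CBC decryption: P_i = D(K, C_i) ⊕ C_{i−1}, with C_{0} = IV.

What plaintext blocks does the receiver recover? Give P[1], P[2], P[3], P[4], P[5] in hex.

P[1] = 0D, P[2] = 2A, P[3] = 84, P[4] = 21, P[5] = DB

Only C[2] changed, to B7. In CBC, a change in C_i garbles P_i and flips the same bit in P_{i+1}. Decrypting the received ciphertext:
P[1]: D(K, 16) = 9B; 9B ⊕ 96 = 0D.
P[2]: D(K, B7) = 3C; 3C ⊕ 16 = 2A.
P[3]: D(K, AE) = 33; 33 ⊕ B7 = 84.
P[4]: D(K, 0A) = 8F; 8F ⊕ AE = 21.
P[5]: D(K, 4C) = D1; D1 ⊕ 0A = DB.
Blocks that differ from the original plaintext: P[2], P[3].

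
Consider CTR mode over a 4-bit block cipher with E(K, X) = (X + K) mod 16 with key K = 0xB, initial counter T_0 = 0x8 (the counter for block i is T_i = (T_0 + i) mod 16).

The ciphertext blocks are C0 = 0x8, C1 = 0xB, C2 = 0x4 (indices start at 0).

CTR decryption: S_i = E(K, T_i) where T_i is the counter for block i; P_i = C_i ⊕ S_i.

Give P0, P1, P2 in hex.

P0: T = 0x8, S = E(K, T) = 0x3; 0x8 ⊕ 0x3 = 0xB.
P1: T = 0x9, S = E(K, T) = 0x4; 0xB ⊕ 0x4 = 0xF.
P2: T = 0xA, S = E(K, T) = 0x5; 0x4 ⊕ 0x5 = 0x1.

P0 = 0xB, P1 = 0xF, P2 = 0x1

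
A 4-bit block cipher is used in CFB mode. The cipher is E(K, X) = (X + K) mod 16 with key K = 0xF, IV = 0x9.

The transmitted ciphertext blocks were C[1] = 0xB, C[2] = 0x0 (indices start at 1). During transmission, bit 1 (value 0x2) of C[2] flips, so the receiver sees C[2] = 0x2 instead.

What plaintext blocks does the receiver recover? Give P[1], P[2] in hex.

P[1] = 0x3, P[2] = 0x8

CFB decryption: P_i = C_i ⊕ E(K, C_{i−1}), with C_{0} = IV.
Only C[2] changed, to 0x2. In CFB, a change in C_i flips the same bit in P_i and garbles P_{i+1}. Decrypting the received ciphertext:
P[1]: E(K, 0x9) = 0x8; 0xB ⊕ 0x8 = 0x3.
P[2]: E(K, 0xB) = 0xA; 0x2 ⊕ 0xA = 0x8.
Blocks that differ from the original plaintext: P[2].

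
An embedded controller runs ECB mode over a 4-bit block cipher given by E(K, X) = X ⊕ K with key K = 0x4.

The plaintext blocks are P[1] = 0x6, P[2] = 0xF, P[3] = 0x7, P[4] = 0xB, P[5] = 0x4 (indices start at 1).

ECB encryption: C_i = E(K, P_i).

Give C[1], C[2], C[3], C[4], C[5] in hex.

C[1] = 0x2, C[2] = 0xB, C[3] = 0x3, C[4] = 0xF, C[5] = 0x0

C[1]: E(K, 0x6) = 0x2.
C[2]: E(K, 0xF) = 0xB.
C[3]: E(K, 0x7) = 0x3.
C[4]: E(K, 0xB) = 0xF.
C[5]: E(K, 0x4) = 0x0.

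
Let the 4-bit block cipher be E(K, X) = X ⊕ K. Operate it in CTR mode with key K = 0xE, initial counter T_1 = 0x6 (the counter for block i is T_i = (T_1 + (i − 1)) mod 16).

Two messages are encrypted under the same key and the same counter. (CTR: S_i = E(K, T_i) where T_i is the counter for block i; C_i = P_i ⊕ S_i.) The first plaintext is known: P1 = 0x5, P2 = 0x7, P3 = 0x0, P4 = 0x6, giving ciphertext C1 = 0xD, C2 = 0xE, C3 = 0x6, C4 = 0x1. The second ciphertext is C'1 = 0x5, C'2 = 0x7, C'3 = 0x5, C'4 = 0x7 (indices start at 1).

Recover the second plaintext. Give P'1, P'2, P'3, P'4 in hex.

P'1 = 0xD, P'2 = 0xE, P'3 = 0x3, P'4 = 0x0

In CTR with a reused counter, both messages share the same keystream S_i, so C_i ⊕ C'_i = P_i ⊕ P'_i and thus P'_i = P_i ⊕ C_i ⊕ C'_i.
P'1: 0x5 ⊕ 0xD ⊕ 0x5 = 0xD.
P'2: 0x7 ⊕ 0xE ⊕ 0x7 = 0xE.
P'3: 0x0 ⊕ 0x6 ⊕ 0x5 = 0x3.
P'4: 0x6 ⊕ 0x1 ⊕ 0x7 = 0x0.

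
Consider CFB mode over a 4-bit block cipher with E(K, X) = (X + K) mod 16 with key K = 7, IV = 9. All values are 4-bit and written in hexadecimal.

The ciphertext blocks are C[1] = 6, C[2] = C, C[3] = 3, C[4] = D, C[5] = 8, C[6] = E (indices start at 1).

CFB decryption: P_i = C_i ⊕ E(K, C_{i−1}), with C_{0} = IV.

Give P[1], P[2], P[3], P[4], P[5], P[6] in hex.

P[1]: E(K, 9) = 0; 6 ⊕ 0 = 6.
P[2]: E(K, 6) = D; C ⊕ D = 1.
P[3]: E(K, C) = 3; 3 ⊕ 3 = 0.
P[4]: E(K, 3) = A; D ⊕ A = 7.
P[5]: E(K, D) = 4; 8 ⊕ 4 = C.
P[6]: E(K, 8) = F; E ⊕ F = 1.

P[1] = 6, P[2] = 1, P[3] = 0, P[4] = 7, P[5] = C, P[6] = 1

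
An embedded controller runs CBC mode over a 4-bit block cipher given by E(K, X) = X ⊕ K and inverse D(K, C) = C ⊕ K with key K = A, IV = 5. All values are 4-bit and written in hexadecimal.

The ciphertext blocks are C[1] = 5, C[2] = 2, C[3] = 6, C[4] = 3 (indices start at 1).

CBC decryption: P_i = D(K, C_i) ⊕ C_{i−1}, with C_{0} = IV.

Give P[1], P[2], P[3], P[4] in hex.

P[1] = A, P[2] = D, P[3] = E, P[4] = F

P[1]: D(K, 5) = F; F ⊕ 5 = A.
P[2]: D(K, 2) = 8; 8 ⊕ 5 = D.
P[3]: D(K, 6) = C; C ⊕ 2 = E.
P[4]: D(K, 3) = 9; 9 ⊕ 6 = F.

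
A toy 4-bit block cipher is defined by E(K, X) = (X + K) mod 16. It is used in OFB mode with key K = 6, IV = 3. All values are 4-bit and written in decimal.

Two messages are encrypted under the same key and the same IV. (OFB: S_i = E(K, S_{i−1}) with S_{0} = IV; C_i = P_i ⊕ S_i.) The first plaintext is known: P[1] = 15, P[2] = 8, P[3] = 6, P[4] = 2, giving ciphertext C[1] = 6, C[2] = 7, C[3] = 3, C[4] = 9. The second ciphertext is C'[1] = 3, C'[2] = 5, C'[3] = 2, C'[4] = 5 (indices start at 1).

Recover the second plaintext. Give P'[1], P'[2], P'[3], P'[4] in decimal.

In OFB with a reused IV, both messages share the same keystream S_i, so C_i ⊕ C'_i = P_i ⊕ P'_i and thus P'_i = P_i ⊕ C_i ⊕ C'_i.
P'[1]: 15 ⊕ 6 ⊕ 3 = 10.
P'[2]: 8 ⊕ 7 ⊕ 5 = 10.
P'[3]: 6 ⊕ 3 ⊕ 2 = 7.
P'[4]: 2 ⊕ 9 ⊕ 5 = 14.

P'[1] = 10, P'[2] = 10, P'[3] = 7, P'[4] = 14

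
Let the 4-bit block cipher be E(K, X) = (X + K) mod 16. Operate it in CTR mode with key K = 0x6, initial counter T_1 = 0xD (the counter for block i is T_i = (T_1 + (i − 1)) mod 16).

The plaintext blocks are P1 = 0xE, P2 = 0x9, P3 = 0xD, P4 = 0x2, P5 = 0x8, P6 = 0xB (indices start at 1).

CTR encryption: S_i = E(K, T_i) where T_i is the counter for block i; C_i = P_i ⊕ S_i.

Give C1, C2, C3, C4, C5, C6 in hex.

C1: T = 0xD, S = E(K, T) = 0x3; 0xE ⊕ 0x3 = 0xD.
C2: T = 0xE, S = E(K, T) = 0x4; 0x9 ⊕ 0x4 = 0xD.
C3: T = 0xF, S = E(K, T) = 0x5; 0xD ⊕ 0x5 = 0x8.
C4: T = 0x0, S = E(K, T) = 0x6; 0x2 ⊕ 0x6 = 0x4.
C5: T = 0x1, S = E(K, T) = 0x7; 0x8 ⊕ 0x7 = 0xF.
C6: T = 0x2, S = E(K, T) = 0x8; 0xB ⊕ 0x8 = 0x3.

C1 = 0xD, C2 = 0xD, C3 = 0x8, C4 = 0x4, C5 = 0xF, C6 = 0x3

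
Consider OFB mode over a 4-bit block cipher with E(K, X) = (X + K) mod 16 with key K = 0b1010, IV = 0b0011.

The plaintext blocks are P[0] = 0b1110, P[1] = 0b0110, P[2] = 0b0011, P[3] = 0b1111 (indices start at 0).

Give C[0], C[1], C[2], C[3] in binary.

OFB encryption: S_i = E(K, S_{i−1}) with S_{−1} = IV; C_i = P_i ⊕ S_i.
C[0]: S = E(K, 0b0011) = 0b1101; 0b1110 ⊕ 0b1101 = 0b0011.
C[1]: S = E(K, 0b1101) = 0b0111; 0b0110 ⊕ 0b0111 = 0b0001.
C[2]: S = E(K, 0b0111) = 0b0001; 0b0011 ⊕ 0b0001 = 0b0010.
C[3]: S = E(K, 0b0001) = 0b1011; 0b1111 ⊕ 0b1011 = 0b0100.

C[0] = 0b0011, C[1] = 0b0001, C[2] = 0b0010, C[3] = 0b0100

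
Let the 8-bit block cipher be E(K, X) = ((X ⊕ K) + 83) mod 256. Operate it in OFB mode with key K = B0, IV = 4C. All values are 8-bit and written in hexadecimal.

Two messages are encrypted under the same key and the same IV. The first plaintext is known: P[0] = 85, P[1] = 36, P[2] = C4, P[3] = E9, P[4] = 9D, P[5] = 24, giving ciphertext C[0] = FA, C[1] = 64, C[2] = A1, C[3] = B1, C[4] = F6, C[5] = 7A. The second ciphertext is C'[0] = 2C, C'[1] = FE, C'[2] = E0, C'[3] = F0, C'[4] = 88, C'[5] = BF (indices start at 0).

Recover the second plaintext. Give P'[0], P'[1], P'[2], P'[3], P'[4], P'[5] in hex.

In OFB with a reused IV, both messages share the same keystream S_i, so C_i ⊕ C'_i = P_i ⊕ P'_i and thus P'_i = P_i ⊕ C_i ⊕ C'_i.
P'[0]: 85 ⊕ FA ⊕ 2C = 53.
P'[1]: 36 ⊕ 64 ⊕ FE = AC.
P'[2]: C4 ⊕ A1 ⊕ E0 = 85.
P'[3]: E9 ⊕ B1 ⊕ F0 = A8.
P'[4]: 9D ⊕ F6 ⊕ 88 = E3.
P'[5]: 24 ⊕ 7A ⊕ BF = E1.

P'[0] = 53, P'[1] = AC, P'[2] = 85, P'[3] = A8, P'[4] = E3, P'[5] = E1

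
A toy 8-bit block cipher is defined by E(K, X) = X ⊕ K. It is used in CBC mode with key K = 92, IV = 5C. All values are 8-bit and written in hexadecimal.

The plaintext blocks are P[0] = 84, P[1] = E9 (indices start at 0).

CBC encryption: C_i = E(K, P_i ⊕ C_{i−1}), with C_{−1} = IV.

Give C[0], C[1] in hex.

C[0] = 4A, C[1] = 31

C[0]: P[0] ⊕ 5C = D8; E(K, D8) = 4A.
C[1]: P[1] ⊕ 4A = A3; E(K, A3) = 31.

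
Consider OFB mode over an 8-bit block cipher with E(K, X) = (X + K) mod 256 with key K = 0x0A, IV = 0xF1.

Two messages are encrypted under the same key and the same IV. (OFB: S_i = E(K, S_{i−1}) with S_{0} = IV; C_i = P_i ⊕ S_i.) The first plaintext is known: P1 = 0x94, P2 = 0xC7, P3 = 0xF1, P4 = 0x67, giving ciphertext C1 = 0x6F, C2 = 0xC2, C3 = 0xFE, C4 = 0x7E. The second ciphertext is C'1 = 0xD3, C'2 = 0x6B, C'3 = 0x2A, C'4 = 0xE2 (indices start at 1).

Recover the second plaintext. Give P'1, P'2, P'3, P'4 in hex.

In OFB with a reused IV, both messages share the same keystream S_i, so C_i ⊕ C'_i = P_i ⊕ P'_i and thus P'_i = P_i ⊕ C_i ⊕ C'_i.
P'1: 0x94 ⊕ 0x6F ⊕ 0xD3 = 0x28.
P'2: 0xC7 ⊕ 0xC2 ⊕ 0x6B = 0x6E.
P'3: 0xF1 ⊕ 0xFE ⊕ 0x2A = 0x25.
P'4: 0x67 ⊕ 0x7E ⊕ 0xE2 = 0xFB.

P'1 = 0x28, P'2 = 0x6E, P'3 = 0x25, P'4 = 0xFB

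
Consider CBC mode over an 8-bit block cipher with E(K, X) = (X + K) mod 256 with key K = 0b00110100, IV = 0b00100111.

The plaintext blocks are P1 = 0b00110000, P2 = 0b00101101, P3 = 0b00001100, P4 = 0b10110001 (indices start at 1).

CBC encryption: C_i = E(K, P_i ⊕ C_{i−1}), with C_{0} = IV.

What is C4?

C1: P1 ⊕ 0b00100111 = 0b00010111; E(K, 0b00010111) = 0b01001011.
C2: P2 ⊕ 0b01001011 = 0b01100110; E(K, 0b01100110) = 0b10011010.
C3: P3 ⊕ 0b10011010 = 0b10010110; E(K, 0b10010110) = 0b11001010.
C4: P4 ⊕ 0b11001010 = 0b01111011; E(K, 0b01111011) = 0b10101111.

C4 = 0b10101111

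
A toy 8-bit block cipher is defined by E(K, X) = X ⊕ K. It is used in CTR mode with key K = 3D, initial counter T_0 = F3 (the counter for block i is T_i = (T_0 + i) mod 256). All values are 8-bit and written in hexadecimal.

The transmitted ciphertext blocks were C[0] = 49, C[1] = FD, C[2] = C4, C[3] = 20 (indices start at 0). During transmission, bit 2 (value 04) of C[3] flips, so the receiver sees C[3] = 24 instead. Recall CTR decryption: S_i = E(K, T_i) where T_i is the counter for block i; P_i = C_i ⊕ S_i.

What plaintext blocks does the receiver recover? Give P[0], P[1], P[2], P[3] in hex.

P[0] = 87, P[1] = 34, P[2] = 0C, P[3] = EF

Only C[3] changed, to 24. In CTR, a change in C_i flips the same bit in P_i only; the keystream is unaffected. Decrypting the received ciphertext:
P[0]: T = F3, S = E(K, T) = CE; 49 ⊕ CE = 87.
P[1]: T = F4, S = E(K, T) = C9; FD ⊕ C9 = 34.
P[2]: T = F5, S = E(K, T) = C8; C4 ⊕ C8 = 0C.
P[3]: T = F6, S = E(K, T) = CB; 24 ⊕ CB = EF.
Blocks that differ from the original plaintext: P[3].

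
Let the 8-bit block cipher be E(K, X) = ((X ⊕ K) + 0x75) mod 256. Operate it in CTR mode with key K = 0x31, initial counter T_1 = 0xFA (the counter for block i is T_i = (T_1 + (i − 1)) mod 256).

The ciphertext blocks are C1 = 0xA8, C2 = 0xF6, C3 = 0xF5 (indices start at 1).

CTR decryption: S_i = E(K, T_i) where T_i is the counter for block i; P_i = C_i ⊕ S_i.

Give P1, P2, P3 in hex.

P1 = 0xE8, P2 = 0xC9, P3 = 0xB7

P1: T = 0xFA, S = E(K, T) = 0x40; 0xA8 ⊕ 0x40 = 0xE8.
P2: T = 0xFB, S = E(K, T) = 0x3F; 0xF6 ⊕ 0x3F = 0xC9.
P3: T = 0xFC, S = E(K, T) = 0x42; 0xF5 ⊕ 0x42 = 0xB7.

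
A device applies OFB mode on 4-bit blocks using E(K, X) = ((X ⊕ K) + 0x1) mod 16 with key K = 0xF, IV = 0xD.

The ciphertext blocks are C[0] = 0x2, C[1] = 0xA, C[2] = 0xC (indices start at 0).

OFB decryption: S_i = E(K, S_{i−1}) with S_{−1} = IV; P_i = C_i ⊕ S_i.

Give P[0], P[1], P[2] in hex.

P[0] = 0x1, P[1] = 0x7, P[2] = 0xF

P[0]: S = E(K, 0xD) = 0x3; 0x2 ⊕ 0x3 = 0x1.
P[1]: S = E(K, 0x3) = 0xD; 0xA ⊕ 0xD = 0x7.
P[2]: S = E(K, 0xD) = 0x3; 0xC ⊕ 0x3 = 0xF.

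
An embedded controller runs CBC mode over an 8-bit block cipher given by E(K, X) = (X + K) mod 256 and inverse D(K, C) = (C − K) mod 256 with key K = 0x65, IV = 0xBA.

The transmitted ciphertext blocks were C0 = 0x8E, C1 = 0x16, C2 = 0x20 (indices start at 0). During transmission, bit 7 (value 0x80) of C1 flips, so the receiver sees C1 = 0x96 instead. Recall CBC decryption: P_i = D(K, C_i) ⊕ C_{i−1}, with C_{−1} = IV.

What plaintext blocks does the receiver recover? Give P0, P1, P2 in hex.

Only C1 changed, to 0x96. In CBC, a change in C_i garbles P_i and flips the same bit in P_{i+1}. Decrypting the received ciphertext:
P0: D(K, 0x8E) = 0x29; 0x29 ⊕ 0xBA = 0x93.
P1: D(K, 0x96) = 0x31; 0x31 ⊕ 0x8E = 0xBF.
P2: D(K, 0x20) = 0xBB; 0xBB ⊕ 0x96 = 0x2D.
Blocks that differ from the original plaintext: P1, P2.

P0 = 0x93, P1 = 0xBF, P2 = 0x2D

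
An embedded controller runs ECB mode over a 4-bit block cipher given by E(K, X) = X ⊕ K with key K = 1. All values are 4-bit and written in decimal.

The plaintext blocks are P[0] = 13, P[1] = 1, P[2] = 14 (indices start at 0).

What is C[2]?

C[2] = 15

ECB encryption: C_i = E(K, P_i).
C[2]: E(K, 14) = 15.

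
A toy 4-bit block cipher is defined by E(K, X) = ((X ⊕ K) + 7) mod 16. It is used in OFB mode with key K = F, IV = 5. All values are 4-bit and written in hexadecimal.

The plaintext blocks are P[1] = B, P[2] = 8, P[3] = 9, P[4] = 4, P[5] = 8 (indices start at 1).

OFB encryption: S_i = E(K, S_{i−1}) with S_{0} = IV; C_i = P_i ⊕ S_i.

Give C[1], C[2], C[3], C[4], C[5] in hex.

C[1] = A, C[2] = D, C[3] = 8, C[4] = 1, C[5] = 9

C[1]: S = E(K, 5) = 1; B ⊕ 1 = A.
C[2]: S = E(K, 1) = 5; 8 ⊕ 5 = D.
C[3]: S = E(K, 5) = 1; 9 ⊕ 1 = 8.
C[4]: S = E(K, 1) = 5; 4 ⊕ 5 = 1.
C[5]: S = E(K, 5) = 1; 8 ⊕ 1 = 9.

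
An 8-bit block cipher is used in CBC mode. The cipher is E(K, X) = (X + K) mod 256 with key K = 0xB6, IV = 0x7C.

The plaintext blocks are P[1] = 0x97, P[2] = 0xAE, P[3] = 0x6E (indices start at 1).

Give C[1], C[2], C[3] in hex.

CBC encryption: C_i = E(K, P_i ⊕ C_{i−1}), with C_{0} = IV.
C[1]: P[1] ⊕ 0x7C = 0xEB; E(K, 0xEB) = 0xA1.
C[2]: P[2] ⊕ 0xA1 = 0x0F; E(K, 0x0F) = 0xC5.
C[3]: P[3] ⊕ 0xC5 = 0xAB; E(K, 0xAB) = 0x61.

C[1] = 0xA1, C[2] = 0xC5, C[3] = 0x61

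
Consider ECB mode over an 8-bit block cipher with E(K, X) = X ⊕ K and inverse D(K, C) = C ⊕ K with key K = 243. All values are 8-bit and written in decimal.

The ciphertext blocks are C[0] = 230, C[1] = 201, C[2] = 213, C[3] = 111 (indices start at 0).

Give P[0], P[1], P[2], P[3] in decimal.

ECB decryption: P_i = D(K, C_i).
P[0]: D(K, 230) = 21.
P[1]: D(K, 201) = 58.
P[2]: D(K, 213) = 38.
P[3]: D(K, 111) = 156.

P[0] = 21, P[1] = 58, P[2] = 38, P[3] = 156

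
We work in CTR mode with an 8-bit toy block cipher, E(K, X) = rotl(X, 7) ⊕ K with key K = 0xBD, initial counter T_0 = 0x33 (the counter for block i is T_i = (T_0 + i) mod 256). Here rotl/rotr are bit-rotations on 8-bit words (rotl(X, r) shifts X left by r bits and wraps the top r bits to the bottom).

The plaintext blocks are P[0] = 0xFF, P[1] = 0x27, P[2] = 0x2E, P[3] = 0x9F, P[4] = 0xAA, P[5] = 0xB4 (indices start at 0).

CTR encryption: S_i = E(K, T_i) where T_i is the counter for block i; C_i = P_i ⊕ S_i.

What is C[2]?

C[2] = 0x09

C[0]: T = 0x33, S = E(K, T) = 0x24; 0xFF ⊕ 0x24 = 0xDB.
C[1]: T = 0x34, S = E(K, T) = 0xA7; 0x27 ⊕ 0xA7 = 0x80.
C[2]: T = 0x35, S = E(K, T) = 0x27; 0x2E ⊕ 0x27 = 0x09.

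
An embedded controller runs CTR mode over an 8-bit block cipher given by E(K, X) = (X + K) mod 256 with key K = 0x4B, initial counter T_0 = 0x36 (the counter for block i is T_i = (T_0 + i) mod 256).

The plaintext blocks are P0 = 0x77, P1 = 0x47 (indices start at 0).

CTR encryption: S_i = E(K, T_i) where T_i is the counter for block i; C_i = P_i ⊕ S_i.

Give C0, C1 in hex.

C0: T = 0x36, S = E(K, T) = 0x81; 0x77 ⊕ 0x81 = 0xF6.
C1: T = 0x37, S = E(K, T) = 0x82; 0x47 ⊕ 0x82 = 0xC5.

C0 = 0xF6, C1 = 0xC5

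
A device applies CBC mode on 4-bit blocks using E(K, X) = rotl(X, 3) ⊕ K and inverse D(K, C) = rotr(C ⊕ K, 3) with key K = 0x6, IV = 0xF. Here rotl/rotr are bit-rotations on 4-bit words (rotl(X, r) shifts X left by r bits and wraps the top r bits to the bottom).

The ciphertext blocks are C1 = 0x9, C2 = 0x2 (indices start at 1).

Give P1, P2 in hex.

CBC decryption: P_i = D(K, C_i) ⊕ C_{i−1}, with C_{0} = IV.
P1: D(K, 0x9) = 0xF; 0xF ⊕ 0xF = 0x0.
P2: D(K, 0x2) = 0x8; 0x8 ⊕ 0x9 = 0x1.

P1 = 0x0, P2 = 0x1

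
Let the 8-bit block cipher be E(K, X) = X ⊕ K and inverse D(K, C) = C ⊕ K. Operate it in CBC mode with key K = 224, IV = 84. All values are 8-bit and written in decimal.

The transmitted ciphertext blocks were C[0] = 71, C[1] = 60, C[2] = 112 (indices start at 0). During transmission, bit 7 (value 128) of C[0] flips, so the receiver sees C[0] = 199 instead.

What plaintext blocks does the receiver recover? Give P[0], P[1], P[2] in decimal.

CBC decryption: P_i = D(K, C_i) ⊕ C_{i−1}, with C_{−1} = IV.
Only C[0] changed, to 199. In CBC, a change in C_i garbles P_i and flips the same bit in P_{i+1}. Decrypting the received ciphertext:
P[0]: D(K, 199) = 39; 39 ⊕ 84 = 115.
P[1]: D(K, 60) = 220; 220 ⊕ 199 = 27.
P[2]: D(K, 112) = 144; 144 ⊕ 60 = 172.
Blocks that differ from the original plaintext: P[0], P[1].

P[0] = 115, P[1] = 27, P[2] = 172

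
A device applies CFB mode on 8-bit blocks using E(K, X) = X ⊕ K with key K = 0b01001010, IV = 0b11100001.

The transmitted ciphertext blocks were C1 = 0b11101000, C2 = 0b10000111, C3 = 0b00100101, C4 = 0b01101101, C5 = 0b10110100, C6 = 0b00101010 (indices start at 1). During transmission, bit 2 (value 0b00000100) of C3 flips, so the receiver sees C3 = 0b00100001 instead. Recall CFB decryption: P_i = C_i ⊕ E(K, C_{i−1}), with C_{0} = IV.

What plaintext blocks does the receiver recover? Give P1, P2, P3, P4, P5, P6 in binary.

Only C3 changed, to 0b00100001. In CFB, a change in C_i flips the same bit in P_i and garbles P_{i+1}. Decrypting the received ciphertext:
P1: E(K, 0b11100001) = 0b10101011; 0b11101000 ⊕ 0b10101011 = 0b01000011.
P2: E(K, 0b11101000) = 0b10100010; 0b10000111 ⊕ 0b10100010 = 0b00100101.
P3: E(K, 0b10000111) = 0b11001101; 0b00100001 ⊕ 0b11001101 = 0b11101100.
P4: E(K, 0b00100001) = 0b01101011; 0b01101101 ⊕ 0b01101011 = 0b00000110.
P5: E(K, 0b01101101) = 0b00100111; 0b10110100 ⊕ 0b00100111 = 0b10010011.
P6: E(K, 0b10110100) = 0b11111110; 0b00101010 ⊕ 0b11111110 = 0b11010100.
Blocks that differ from the original plaintext: P3, P4.

P1 = 0b01000011, P2 = 0b00100101, P3 = 0b11101100, P4 = 0b00000110, P5 = 0b10010011, P6 = 0b11010100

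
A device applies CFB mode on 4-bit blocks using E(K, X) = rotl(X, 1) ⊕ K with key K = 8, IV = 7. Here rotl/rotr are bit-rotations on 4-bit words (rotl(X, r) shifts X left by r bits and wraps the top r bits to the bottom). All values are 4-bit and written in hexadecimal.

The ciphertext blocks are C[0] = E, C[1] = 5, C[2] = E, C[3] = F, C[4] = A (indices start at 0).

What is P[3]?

CFB decryption: P_i = C_i ⊕ E(K, C_{i−1}), with C_{−1} = IV.
P[3]: E(K, E) = 5; F ⊕ 5 = A.

P[3] = A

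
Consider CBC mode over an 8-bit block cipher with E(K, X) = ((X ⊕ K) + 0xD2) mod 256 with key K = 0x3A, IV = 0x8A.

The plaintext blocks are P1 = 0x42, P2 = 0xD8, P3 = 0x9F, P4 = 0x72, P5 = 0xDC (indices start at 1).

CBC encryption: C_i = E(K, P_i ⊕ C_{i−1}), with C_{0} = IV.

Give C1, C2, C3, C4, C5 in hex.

C1: P1 ⊕ 0x8A = 0xC8; E(K, 0xC8) = 0xC4.
C2: P2 ⊕ 0xC4 = 0x1C; E(K, 0x1C) = 0xF8.
C3: P3 ⊕ 0xF8 = 0x67; E(K, 0x67) = 0x2F.
C4: P4 ⊕ 0x2F = 0x5D; E(K, 0x5D) = 0x39.
C5: P5 ⊕ 0x39 = 0xE5; E(K, 0xE5) = 0xB1.

C1 = 0xC4, C2 = 0xF8, C3 = 0x2F, C4 = 0x39, C5 = 0xB1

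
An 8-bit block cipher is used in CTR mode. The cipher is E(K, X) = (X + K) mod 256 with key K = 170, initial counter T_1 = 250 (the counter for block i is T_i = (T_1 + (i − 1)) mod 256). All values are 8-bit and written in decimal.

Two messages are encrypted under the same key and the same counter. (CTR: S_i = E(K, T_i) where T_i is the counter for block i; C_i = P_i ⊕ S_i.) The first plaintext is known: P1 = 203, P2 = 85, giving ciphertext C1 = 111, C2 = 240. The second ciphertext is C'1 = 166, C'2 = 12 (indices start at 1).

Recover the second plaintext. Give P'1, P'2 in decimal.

P'1 = 2, P'2 = 169

In CTR with a reused counter, both messages share the same keystream S_i, so C_i ⊕ C'_i = P_i ⊕ P'_i and thus P'_i = P_i ⊕ C_i ⊕ C'_i.
P'1: 203 ⊕ 111 ⊕ 166 = 2.
P'2: 85 ⊕ 240 ⊕ 12 = 169.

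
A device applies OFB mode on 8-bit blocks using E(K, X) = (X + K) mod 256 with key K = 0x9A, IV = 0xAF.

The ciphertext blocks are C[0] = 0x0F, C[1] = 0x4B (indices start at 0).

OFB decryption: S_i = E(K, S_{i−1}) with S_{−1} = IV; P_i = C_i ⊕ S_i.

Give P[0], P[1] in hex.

P[0]: S = E(K, 0xAF) = 0x49; 0x0F ⊕ 0x49 = 0x46.
P[1]: S = E(K, 0x49) = 0xE3; 0x4B ⊕ 0xE3 = 0xA8.

P[0] = 0x46, P[1] = 0xA8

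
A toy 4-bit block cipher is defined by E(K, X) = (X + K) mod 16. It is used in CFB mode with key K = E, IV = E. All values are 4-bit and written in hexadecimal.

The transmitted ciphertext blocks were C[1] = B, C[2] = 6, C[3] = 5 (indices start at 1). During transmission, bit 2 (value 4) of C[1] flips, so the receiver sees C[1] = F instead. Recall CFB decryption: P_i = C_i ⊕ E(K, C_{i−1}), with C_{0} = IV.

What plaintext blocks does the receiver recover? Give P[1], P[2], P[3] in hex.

Only C[1] changed, to F. In CFB, a change in C_i flips the same bit in P_i and garbles P_{i+1}. Decrypting the received ciphertext:
P[1]: E(K, E) = C; F ⊕ C = 3.
P[2]: E(K, F) = D; 6 ⊕ D = B.
P[3]: E(K, 6) = 4; 5 ⊕ 4 = 1.
Blocks that differ from the original plaintext: P[1], P[2].

P[1] = 3, P[2] = B, P[3] = 1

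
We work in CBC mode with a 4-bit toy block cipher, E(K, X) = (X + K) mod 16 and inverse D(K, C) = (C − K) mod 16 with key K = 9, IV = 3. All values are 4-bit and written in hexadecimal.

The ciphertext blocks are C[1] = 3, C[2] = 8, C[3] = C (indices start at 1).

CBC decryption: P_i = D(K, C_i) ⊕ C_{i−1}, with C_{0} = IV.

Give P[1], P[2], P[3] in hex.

P[1] = 9, P[2] = C, P[3] = B

P[1]: D(K, 3) = A; A ⊕ 3 = 9.
P[2]: D(K, 8) = F; F ⊕ 3 = C.
P[3]: D(K, C) = 3; 3 ⊕ 8 = B.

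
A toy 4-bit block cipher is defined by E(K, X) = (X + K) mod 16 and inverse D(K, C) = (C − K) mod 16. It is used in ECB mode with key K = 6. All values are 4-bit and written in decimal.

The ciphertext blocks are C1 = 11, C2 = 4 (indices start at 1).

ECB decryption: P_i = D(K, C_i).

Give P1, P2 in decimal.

P1: D(K, 11) = 5.
P2: D(K, 4) = 14.

P1 = 5, P2 = 14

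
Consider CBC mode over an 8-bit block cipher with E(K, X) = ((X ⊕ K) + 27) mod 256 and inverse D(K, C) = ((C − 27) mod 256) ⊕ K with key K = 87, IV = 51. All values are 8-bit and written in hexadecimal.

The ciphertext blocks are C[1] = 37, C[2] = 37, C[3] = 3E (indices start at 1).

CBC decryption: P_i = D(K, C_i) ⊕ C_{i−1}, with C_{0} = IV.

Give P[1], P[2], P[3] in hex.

P[1] = C6, P[2] = A0, P[3] = A7

P[1]: D(K, 37) = 97; 97 ⊕ 51 = C6.
P[2]: D(K, 37) = 97; 97 ⊕ 37 = A0.
P[3]: D(K, 3E) = 90; 90 ⊕ 37 = A7.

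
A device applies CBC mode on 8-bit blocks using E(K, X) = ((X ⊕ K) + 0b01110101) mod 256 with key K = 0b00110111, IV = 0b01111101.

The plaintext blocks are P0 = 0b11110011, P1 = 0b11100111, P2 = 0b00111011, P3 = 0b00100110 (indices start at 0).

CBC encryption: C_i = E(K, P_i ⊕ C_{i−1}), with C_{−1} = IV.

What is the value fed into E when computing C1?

C0: P0 ⊕ 0b01111101 = 0b10001110; E(K, 0b10001110) = 0b00101110.
C1: P1 ⊕ 0b00101110 = 0b11001001; E(K, 0b11001001) = 0b01110011.
So the input to E for block 1 is 0b11001001.

0b11001001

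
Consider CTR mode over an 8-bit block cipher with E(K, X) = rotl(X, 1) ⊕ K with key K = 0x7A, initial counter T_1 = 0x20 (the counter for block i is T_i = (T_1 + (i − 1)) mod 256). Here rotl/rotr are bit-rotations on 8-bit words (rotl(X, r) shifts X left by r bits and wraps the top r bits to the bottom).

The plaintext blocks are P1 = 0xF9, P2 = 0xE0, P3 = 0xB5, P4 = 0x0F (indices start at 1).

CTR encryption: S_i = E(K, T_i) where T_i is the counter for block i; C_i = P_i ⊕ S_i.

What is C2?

C2 = 0xD8

C1: T = 0x20, S = E(K, T) = 0x3A; 0xF9 ⊕ 0x3A = 0xC3.
C2: T = 0x21, S = E(K, T) = 0x38; 0xE0 ⊕ 0x38 = 0xD8.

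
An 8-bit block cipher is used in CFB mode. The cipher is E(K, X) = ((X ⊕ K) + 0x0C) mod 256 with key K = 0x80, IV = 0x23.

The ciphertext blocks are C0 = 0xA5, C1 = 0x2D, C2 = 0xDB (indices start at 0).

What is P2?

CFB decryption: P_i = C_i ⊕ E(K, C_{i−1}), with C_{−1} = IV.
P2: E(K, 0x2D) = 0xB9; 0xDB ⊕ 0xB9 = 0x62.

P2 = 0x62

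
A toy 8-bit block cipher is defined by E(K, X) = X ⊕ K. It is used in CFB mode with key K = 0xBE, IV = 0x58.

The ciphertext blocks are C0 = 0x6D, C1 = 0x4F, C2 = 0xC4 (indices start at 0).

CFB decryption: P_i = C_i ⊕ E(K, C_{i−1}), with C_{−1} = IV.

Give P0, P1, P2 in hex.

P0: E(K, 0x58) = 0xE6; 0x6D ⊕ 0xE6 = 0x8B.
P1: E(K, 0x6D) = 0xD3; 0x4F ⊕ 0xD3 = 0x9C.
P2: E(K, 0x4F) = 0xF1; 0xC4 ⊕ 0xF1 = 0x35.

P0 = 0x8B, P1 = 0x9C, P2 = 0x35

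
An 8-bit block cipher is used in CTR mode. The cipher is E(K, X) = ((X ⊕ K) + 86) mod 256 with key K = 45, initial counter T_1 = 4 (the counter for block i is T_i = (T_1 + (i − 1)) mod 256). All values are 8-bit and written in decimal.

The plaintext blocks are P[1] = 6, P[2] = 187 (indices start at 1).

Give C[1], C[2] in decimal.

CTR encryption: S_i = E(K, T_i) where T_i is the counter for block i; C_i = P_i ⊕ S_i.
C[1]: T = 4, S = E(K, T) = 127; 6 ⊕ 127 = 121.
C[2]: T = 5, S = E(K, T) = 126; 187 ⊕ 126 = 197.

C[1] = 121, C[2] = 197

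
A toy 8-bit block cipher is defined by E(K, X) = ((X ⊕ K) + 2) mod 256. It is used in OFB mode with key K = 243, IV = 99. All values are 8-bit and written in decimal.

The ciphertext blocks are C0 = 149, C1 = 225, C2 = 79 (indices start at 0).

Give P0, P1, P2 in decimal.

P0 = 7, P1 = 130, P2 = 221

OFB decryption: S_i = E(K, S_{i−1}) with S_{−1} = IV; P_i = C_i ⊕ S_i.
P0: S = E(K, 99) = 146; 149 ⊕ 146 = 7.
P1: S = E(K, 146) = 99; 225 ⊕ 99 = 130.
P2: S = E(K, 99) = 146; 79 ⊕ 146 = 221.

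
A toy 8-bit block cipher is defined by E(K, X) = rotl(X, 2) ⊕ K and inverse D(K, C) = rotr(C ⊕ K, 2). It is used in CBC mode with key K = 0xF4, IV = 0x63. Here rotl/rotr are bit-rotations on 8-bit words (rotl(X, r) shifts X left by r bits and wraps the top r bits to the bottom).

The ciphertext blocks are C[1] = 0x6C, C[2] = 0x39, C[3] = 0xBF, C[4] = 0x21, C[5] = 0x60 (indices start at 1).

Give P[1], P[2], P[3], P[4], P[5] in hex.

CBC decryption: P_i = D(K, C_i) ⊕ C_{i−1}, with C_{0} = IV.
P[1]: D(K, 0x6C) = 0x26; 0x26 ⊕ 0x63 = 0x45.
P[2]: D(K, 0x39) = 0x73; 0x73 ⊕ 0x6C = 0x1F.
P[3]: D(K, 0xBF) = 0xD2; 0xD2 ⊕ 0x39 = 0xEB.
P[4]: D(K, 0x21) = 0x75; 0x75 ⊕ 0xBF = 0xCA.
P[5]: D(K, 0x60) = 0x25; 0x25 ⊕ 0x21 = 0x04.

P[1] = 0x45, P[2] = 0x1F, P[3] = 0xEB, P[4] = 0xCA, P[5] = 0x04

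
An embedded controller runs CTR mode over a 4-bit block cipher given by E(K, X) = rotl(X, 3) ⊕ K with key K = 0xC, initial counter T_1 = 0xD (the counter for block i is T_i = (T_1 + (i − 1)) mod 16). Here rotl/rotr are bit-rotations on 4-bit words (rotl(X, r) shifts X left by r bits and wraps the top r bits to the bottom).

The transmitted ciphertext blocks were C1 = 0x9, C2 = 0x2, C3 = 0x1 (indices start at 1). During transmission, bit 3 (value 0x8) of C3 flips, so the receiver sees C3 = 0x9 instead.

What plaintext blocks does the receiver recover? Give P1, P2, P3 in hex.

P1 = 0xB, P2 = 0x9, P3 = 0xA

CTR decryption: S_i = E(K, T_i) where T_i is the counter for block i; P_i = C_i ⊕ S_i.
Only C3 changed, to 0x9. In CTR, a change in C_i flips the same bit in P_i only; the keystream is unaffected. Decrypting the received ciphertext:
P1: T = 0xD, S = E(K, T) = 0x2; 0x9 ⊕ 0x2 = 0xB.
P2: T = 0xE, S = E(K, T) = 0xB; 0x2 ⊕ 0xB = 0x9.
P3: T = 0xF, S = E(K, T) = 0x3; 0x9 ⊕ 0x3 = 0xA.
Blocks that differ from the original plaintext: P3.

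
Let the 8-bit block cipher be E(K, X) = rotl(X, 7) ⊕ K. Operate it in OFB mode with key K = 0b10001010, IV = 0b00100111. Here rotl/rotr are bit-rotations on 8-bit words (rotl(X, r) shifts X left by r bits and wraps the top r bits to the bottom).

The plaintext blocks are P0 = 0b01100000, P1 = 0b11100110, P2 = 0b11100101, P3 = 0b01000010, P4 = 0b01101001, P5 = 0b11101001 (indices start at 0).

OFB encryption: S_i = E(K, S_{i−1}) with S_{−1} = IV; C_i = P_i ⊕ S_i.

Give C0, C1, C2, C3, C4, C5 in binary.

C0: S = E(K, 0b00100111) = 0b00011001; 0b01100000 ⊕ 0b00011001 = 0b01111001.
C1: S = E(K, 0b00011001) = 0b00000110; 0b11100110 ⊕ 0b00000110 = 0b11100000.
C2: S = E(K, 0b00000110) = 0b10001001; 0b11100101 ⊕ 0b10001001 = 0b01101100.
C3: S = E(K, 0b10001001) = 0b01001110; 0b01000010 ⊕ 0b01001110 = 0b00001100.
C4: S = E(K, 0b01001110) = 0b10101101; 0b01101001 ⊕ 0b10101101 = 0b11000100.
C5: S = E(K, 0b10101101) = 0b01011100; 0b11101001 ⊕ 0b01011100 = 0b10110101.

C0 = 0b01111001, C1 = 0b11100000, C2 = 0b01101100, C3 = 0b00001100, C4 = 0b11000100, C5 = 0b10110101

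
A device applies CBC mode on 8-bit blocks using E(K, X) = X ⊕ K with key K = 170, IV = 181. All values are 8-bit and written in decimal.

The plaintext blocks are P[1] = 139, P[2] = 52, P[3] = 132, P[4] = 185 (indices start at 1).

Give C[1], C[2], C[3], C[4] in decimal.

C[1] = 148, C[2] = 10, C[3] = 36, C[4] = 55

CBC encryption: C_i = E(K, P_i ⊕ C_{i−1}), with C_{0} = IV.
C[1]: P[1] ⊕ 181 = 62; E(K, 62) = 148.
C[2]: P[2] ⊕ 148 = 160; E(K, 160) = 10.
C[3]: P[3] ⊕ 10 = 142; E(K, 142) = 36.
C[4]: P[4] ⊕ 36 = 157; E(K, 157) = 55.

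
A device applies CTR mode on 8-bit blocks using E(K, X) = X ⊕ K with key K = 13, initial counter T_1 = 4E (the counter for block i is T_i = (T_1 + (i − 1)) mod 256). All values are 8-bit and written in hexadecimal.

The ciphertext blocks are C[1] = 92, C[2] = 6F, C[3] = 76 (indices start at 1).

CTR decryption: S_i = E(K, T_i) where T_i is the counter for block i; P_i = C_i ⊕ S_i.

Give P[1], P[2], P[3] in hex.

P[1] = CF, P[2] = 33, P[3] = 35

P[1]: T = 4E, S = E(K, T) = 5D; 92 ⊕ 5D = CF.
P[2]: T = 4F, S = E(K, T) = 5C; 6F ⊕ 5C = 33.
P[3]: T = 50, S = E(K, T) = 43; 76 ⊕ 43 = 35.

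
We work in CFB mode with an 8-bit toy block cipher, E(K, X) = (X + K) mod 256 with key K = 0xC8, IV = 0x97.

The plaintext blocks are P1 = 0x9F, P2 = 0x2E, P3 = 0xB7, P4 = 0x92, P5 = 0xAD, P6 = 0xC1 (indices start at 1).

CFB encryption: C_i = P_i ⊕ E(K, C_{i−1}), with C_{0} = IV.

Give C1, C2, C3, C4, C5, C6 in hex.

C1: E(K, 0x97) = 0x5F; 0x9F ⊕ 0x5F = 0xC0.
C2: E(K, 0xC0) = 0x88; 0x2E ⊕ 0x88 = 0xA6.
C3: E(K, 0xA6) = 0x6E; 0xB7 ⊕ 0x6E = 0xD9.
C4: E(K, 0xD9) = 0xA1; 0x92 ⊕ 0xA1 = 0x33.
C5: E(K, 0x33) = 0xFB; 0xAD ⊕ 0xFB = 0x56.
C6: E(K, 0x56) = 0x1E; 0xC1 ⊕ 0x1E = 0xDF.

C1 = 0xC0, C2 = 0xA6, C3 = 0xD9, C4 = 0x33, C5 = 0x56, C6 = 0xDF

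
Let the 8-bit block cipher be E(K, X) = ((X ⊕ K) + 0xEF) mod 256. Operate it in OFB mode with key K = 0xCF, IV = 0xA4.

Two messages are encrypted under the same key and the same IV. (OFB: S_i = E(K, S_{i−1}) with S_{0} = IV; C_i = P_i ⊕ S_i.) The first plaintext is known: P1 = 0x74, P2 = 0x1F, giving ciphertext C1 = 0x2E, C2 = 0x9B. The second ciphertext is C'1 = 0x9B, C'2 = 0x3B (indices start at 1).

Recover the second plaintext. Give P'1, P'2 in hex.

In OFB with a reused IV, both messages share the same keystream S_i, so C_i ⊕ C'_i = P_i ⊕ P'_i and thus P'_i = P_i ⊕ C_i ⊕ C'_i.
P'1: 0x74 ⊕ 0x2E ⊕ 0x9B = 0xC1.
P'2: 0x1F ⊕ 0x9B ⊕ 0x3B = 0xBF.

P'1 = 0xC1, P'2 = 0xBF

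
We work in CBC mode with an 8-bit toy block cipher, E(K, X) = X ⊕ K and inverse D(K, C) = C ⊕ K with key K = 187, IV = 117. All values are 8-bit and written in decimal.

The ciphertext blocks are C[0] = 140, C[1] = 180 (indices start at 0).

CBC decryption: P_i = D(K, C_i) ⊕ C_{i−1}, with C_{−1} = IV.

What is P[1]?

P[1] = 131

P[1]: D(K, 180) = 15; 15 ⊕ 140 = 131.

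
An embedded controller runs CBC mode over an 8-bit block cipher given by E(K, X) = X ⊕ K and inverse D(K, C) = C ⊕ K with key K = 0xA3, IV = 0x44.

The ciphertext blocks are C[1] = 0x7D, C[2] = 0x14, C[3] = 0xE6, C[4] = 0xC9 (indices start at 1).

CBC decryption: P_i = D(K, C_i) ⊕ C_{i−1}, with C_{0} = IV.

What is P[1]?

P[1]: D(K, 0x7D) = 0xDE; 0xDE ⊕ 0x44 = 0x9A.

P[1] = 0x9A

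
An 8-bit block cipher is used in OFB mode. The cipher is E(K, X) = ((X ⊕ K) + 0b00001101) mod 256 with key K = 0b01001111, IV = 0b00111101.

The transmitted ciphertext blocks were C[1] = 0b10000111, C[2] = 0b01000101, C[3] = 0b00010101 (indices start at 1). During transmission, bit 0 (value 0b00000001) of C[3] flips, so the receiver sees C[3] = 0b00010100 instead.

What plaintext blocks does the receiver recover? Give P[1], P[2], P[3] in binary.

OFB decryption: S_i = E(K, S_{i−1}) with S_{0} = IV; P_i = C_i ⊕ S_i.
Only C[3] changed, to 0b00010100. In OFB, a change in C_i flips the same bit in P_i only; the keystream is unaffected. Decrypting the received ciphertext:
P[1]: S = E(K, 0b00111101) = 0b01111111; 0b10000111 ⊕ 0b01111111 = 0b11111000.
P[2]: S = E(K, 0b01111111) = 0b00111101; 0b01000101 ⊕ 0b00111101 = 0b01111000.
P[3]: S = E(K, 0b00111101) = 0b01111111; 0b00010100 ⊕ 0b01111111 = 0b01101011.
Blocks that differ from the original plaintext: P[3].

P[1] = 0b11111000, P[2] = 0b01111000, P[3] = 0b01101011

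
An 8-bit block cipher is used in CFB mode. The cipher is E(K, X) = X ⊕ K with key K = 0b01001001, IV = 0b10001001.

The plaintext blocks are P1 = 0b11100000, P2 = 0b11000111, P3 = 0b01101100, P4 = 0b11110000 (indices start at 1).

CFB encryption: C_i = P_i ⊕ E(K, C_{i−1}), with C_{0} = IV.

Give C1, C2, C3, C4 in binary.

C1 = 0b00100000, C2 = 0b10101110, C3 = 0b10001011, C4 = 0b00110010

C1: E(K, 0b10001001) = 0b11000000; 0b11100000 ⊕ 0b11000000 = 0b00100000.
C2: E(K, 0b00100000) = 0b01101001; 0b11000111 ⊕ 0b01101001 = 0b10101110.
C3: E(K, 0b10101110) = 0b11100111; 0b01101100 ⊕ 0b11100111 = 0b10001011.
C4: E(K, 0b10001011) = 0b11000010; 0b11110000 ⊕ 0b11000010 = 0b00110010.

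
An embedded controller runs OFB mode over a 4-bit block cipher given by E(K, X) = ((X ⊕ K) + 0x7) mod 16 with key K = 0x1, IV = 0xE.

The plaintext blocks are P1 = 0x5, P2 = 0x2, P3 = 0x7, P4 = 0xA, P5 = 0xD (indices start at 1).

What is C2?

C2 = 0xC

OFB encryption: S_i = E(K, S_{i−1}) with S_{0} = IV; C_i = P_i ⊕ S_i.
C1: S = E(K, 0xE) = 0x6; 0x5 ⊕ 0x6 = 0x3.
C2: S = E(K, 0x6) = 0xE; 0x2 ⊕ 0xE = 0xC.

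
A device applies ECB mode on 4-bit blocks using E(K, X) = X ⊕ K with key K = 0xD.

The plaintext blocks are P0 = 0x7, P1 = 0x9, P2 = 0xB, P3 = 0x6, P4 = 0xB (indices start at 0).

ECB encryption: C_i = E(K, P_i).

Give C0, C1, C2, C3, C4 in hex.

C0: E(K, 0x7) = 0xA.
C1: E(K, 0x9) = 0x4.
C2: E(K, 0xB) = 0x6.
C3: E(K, 0x6) = 0xB.
C4: E(K, 0xB) = 0x6.

C0 = 0xA, C1 = 0x4, C2 = 0x6, C3 = 0xB, C4 = 0x6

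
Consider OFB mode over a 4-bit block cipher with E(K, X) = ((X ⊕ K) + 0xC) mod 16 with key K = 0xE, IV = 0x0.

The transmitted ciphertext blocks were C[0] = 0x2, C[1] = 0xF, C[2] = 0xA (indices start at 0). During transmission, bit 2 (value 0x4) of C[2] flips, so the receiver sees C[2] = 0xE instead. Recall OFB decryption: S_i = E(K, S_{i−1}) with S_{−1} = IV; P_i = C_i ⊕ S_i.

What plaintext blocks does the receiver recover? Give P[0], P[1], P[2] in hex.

Only C[2] changed, to 0xE. In OFB, a change in C_i flips the same bit in P_i only; the keystream is unaffected. Decrypting the received ciphertext:
P[0]: S = E(K, 0x0) = 0xA; 0x2 ⊕ 0xA = 0x8.
P[1]: S = E(K, 0xA) = 0x0; 0xF ⊕ 0x0 = 0xF.
P[2]: S = E(K, 0x0) = 0xA; 0xE ⊕ 0xA = 0x4.
Blocks that differ from the original plaintext: P[2].

P[0] = 0x8, P[1] = 0xF, P[2] = 0x4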